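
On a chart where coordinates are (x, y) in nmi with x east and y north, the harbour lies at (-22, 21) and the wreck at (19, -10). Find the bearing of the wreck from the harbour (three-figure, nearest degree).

Δeast = 19 − -22 = 41.00; Δnorth = -10 − 21 = -31.00.
Bearing = atan2(Δeast, Δnorth) mod 360° = 127.09° ≈ 127°.

127°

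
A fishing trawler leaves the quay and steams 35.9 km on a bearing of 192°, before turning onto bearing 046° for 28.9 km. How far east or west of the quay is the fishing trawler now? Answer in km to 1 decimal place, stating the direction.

13.3 km east

Leg 1 (192°, 35.9 km): east 35.9 sin 192° = -7.46, north 35.9 cos 192° = -35.12
Leg 2 (046°, 28.9 km): east 28.9 sin 46° = 20.79, north 28.9 cos 46° = 20.08
Net east component: 13.32 km.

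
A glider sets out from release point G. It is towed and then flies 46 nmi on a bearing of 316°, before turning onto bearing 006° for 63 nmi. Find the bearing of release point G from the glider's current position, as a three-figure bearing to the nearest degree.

Leg 1 (316°, 46 nmi): east 46 sin 316° = -31.95, north 46 cos 316° = 33.09
Leg 2 (006°, 63 nmi): east 63 sin 6° = 6.59, north 63 cos 6° = 62.65
Net displacement: -25.37 east, 95.74 north. Direction back to start is (25.37, -95.74): bearing = atan2(25.37, -95.74) mod 360° = 165.16° ≈ 165°.

165°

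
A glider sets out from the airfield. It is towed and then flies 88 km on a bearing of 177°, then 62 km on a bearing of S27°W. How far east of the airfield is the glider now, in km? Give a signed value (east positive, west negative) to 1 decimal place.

-23.5 km

Leg 1 (177°, 88 km): east 88 sin 177° = 4.61, north 88 cos 177° = -87.88
Leg 2 (S27°W, 62 km): east 62 sin 207° = -28.15, north 62 cos 207° = -55.24
Net east component: -23.54 km.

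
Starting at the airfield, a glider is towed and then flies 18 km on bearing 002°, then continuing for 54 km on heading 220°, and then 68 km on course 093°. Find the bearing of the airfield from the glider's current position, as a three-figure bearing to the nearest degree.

309°

Leg 1 (002°, 18 km): east 18 sin 2° = 0.63, north 18 cos 2° = 17.99
Leg 2 (220°, 54 km): east 54 sin 220° = -34.71, north 54 cos 220° = -41.37
Leg 3 (093°, 68 km): east 68 sin 93° = 67.91, north 68 cos 93° = -3.56
Net displacement: 33.82 east, -26.94 north. Direction back to start is (-33.82, 26.94): bearing = atan2(-33.82, 26.94) mod 360° = 308.53° ≈ 309°.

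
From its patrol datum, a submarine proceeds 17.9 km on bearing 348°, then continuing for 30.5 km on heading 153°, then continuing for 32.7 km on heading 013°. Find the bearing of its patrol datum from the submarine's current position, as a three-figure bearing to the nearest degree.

218°

Leg 1 (348°, 17.9 km): east 17.9 sin 348° = -3.72, north 17.9 cos 348° = 17.51
Leg 2 (153°, 30.5 km): east 30.5 sin 153° = 13.85, north 30.5 cos 153° = -27.18
Leg 3 (013°, 32.7 km): east 32.7 sin 13° = 7.36, north 32.7 cos 13° = 31.86
Net displacement: 17.48 east, 22.20 north. Direction back to start is (-17.48, -22.20): bearing = atan2(-17.48, -22.20) mod 360° = 218.22° ≈ 218°.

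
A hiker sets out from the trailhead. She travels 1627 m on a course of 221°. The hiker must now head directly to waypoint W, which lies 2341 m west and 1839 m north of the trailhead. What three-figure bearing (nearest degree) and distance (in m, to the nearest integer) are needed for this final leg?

Leg 1 (221°, 1627 m): east 1627 sin 221° = -1067.41, north 1627 cos 221° = -1227.91
Current position: (-1067.41, -1227.91). Target: (-2341, 1839). Remaining: Δeast = -1273.59, Δnorth = 3066.91.
Bearing = atan2(-1273.59, 3066.91) mod 360° = 337.45°; distance = √((-1273.59)² + (3066.91)²) = 3320.842 m.

337°, 3321 m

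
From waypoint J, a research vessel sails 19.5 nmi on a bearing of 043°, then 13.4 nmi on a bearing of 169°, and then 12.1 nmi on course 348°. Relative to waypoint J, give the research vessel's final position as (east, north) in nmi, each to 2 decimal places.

Leg 1 (043°, 19.5 nmi): east 19.5 sin 43° = 13.30, north 19.5 cos 43° = 14.26
Leg 2 (169°, 13.4 nmi): east 13.4 sin 169° = 2.56, north 13.4 cos 169° = -13.15
Leg 3 (348°, 12.1 nmi): east 12.1 sin 348° = -2.52, north 12.1 cos 348° = 11.84
Summing: 13.34 nmi east, 12.94 nmi north → (13.34, 12.94).

(13.34, 12.94)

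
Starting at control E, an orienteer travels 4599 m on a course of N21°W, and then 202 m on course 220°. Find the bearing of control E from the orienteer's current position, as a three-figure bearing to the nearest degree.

Leg 1 (N21°W, 4599 m): east 4599 sin 339° = -1648.13, north 4599 cos 339° = 4293.54
Leg 2 (220°, 202 m): east 202 sin 220° = -129.84, north 202 cos 220° = -154.74
Net displacement: -1777.98 east, 4138.80 north. Direction back to start is (1777.98, -4138.80): bearing = atan2(1777.98, -4138.80) mod 360° = 156.75° ≈ 157°.

157°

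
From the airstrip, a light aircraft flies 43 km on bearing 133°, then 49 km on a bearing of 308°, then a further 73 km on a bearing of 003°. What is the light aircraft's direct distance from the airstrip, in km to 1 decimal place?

Leg 1 (133°, 43 km): east 43 sin 133° = 31.45, north 43 cos 133° = -29.33
Leg 2 (308°, 49 km): east 49 sin 308° = -38.61, north 49 cos 308° = 30.17
Leg 3 (003°, 73 km): east 73 sin 3° = 3.82, north 73 cos 3° = 72.90
Net: -3.34 east, 73.74 north. Distance = √((-3.34)² + (73.74)²) = 73.817 km.

73.8 km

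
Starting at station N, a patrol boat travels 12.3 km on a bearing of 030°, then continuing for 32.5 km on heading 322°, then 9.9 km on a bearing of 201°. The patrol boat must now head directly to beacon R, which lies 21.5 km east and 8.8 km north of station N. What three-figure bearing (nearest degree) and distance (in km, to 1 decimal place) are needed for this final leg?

Leg 1 (030°, 12.3 km): east 12.3 sin 30° = 6.15, north 12.3 cos 30° = 10.65
Leg 2 (322°, 32.5 km): east 32.5 sin 322° = -20.01, north 32.5 cos 322° = 25.61
Leg 3 (201°, 9.9 km): east 9.9 sin 201° = -3.55, north 9.9 cos 201° = -9.24
Current position: (-17.41, 27.02). Target: (21.5, 8.8). Remaining: Δeast = 38.91, Δnorth = -18.22.
Bearing = atan2(38.91, -18.22) mod 360° = 115.09°; distance = √((38.91)² + (-18.22)²) = 42.962 km.

115°, 43.0 km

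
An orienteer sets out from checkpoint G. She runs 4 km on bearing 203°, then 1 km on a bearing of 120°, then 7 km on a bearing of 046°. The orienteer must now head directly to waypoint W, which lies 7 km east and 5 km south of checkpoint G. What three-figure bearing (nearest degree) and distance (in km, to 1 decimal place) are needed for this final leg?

Leg 1 (203°, 4 km): east 4 sin 203° = -1.56, north 4 cos 203° = -3.68
Leg 2 (120°, 1 km): east 1 sin 120° = 0.87, north 1 cos 120° = -0.50
Leg 3 (046°, 7 km): east 7 sin 46° = 5.04, north 7 cos 46° = 4.86
Current position: (4.34, 0.68). Target: (7, -5). Remaining: Δeast = 2.66, Δnorth = -5.68.
Bearing = atan2(2.66, -5.68) mod 360° = 154.90°; distance = √((2.66)² + (-5.68)²) = 6.273 km.

155°, 6.3 km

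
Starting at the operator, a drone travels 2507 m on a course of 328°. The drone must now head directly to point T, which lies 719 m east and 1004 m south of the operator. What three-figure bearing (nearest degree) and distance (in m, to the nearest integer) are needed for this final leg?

Leg 1 (328°, 2507 m): east 2507 sin 328° = -1328.51, north 2507 cos 328° = 2126.06
Current position: (-1328.51, 2126.06). Target: (719, -1004). Remaining: Δeast = 2047.51, Δnorth = -3130.06.
Bearing = atan2(2047.51, -3130.06) mod 360° = 146.81°; distance = √((2047.51)² + (-3130.06)²) = 3740.260 m.

147°, 3740 m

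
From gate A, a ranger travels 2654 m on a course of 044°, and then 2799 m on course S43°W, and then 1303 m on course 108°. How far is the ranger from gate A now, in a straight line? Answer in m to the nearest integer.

Leg 1 (044°, 2654 m): east 2654 sin 44° = 1843.62, north 2654 cos 44° = 1909.13
Leg 2 (S43°W, 2799 m): east 2799 sin 223° = -1908.91, north 2799 cos 223° = -2047.06
Leg 3 (108°, 1303 m): east 1303 sin 108° = 1239.23, north 1303 cos 108° = -402.65
Net: 1173.94 east, -540.58 north. Distance = √((1173.94)² + (-540.58)²) = 1292.422 m.

1292 m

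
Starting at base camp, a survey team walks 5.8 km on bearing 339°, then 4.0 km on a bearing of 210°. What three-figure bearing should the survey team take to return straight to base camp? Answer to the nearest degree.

116°

Leg 1 (339°, 5.8 km): east 5.8 sin 339° = -2.08, north 5.8 cos 339° = 5.41
Leg 2 (210°, 4.0 km): east 4.0 sin 210° = -2.00, north 4.0 cos 210° = -3.46
Net displacement: -4.08 east, 1.95 north. Direction back to start is (4.08, -1.95): bearing = atan2(4.08, -1.95) mod 360° = 115.56° ≈ 116°.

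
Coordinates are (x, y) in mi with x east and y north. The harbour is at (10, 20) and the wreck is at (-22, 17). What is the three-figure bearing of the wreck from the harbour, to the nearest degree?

265°

Δeast = -22 − 10 = -32.00; Δnorth = 17 − 20 = -3.00.
Bearing = atan2(Δeast, Δnorth) mod 360° = 264.64° ≈ 265°.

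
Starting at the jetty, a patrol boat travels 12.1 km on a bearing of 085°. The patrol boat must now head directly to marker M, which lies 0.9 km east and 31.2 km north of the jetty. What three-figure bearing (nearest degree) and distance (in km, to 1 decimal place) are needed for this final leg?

Leg 1 (085°, 12.1 km): east 12.1 sin 85° = 12.05, north 12.1 cos 85° = 1.05
Current position: (12.05, 1.05). Target: (0.9, 31.2). Remaining: Δeast = -11.15, Δnorth = 30.15.
Bearing = atan2(-11.15, 30.15) mod 360° = 339.70°; distance = √((-11.15)² + (30.15)²) = 32.143 km.

340°, 32.1 km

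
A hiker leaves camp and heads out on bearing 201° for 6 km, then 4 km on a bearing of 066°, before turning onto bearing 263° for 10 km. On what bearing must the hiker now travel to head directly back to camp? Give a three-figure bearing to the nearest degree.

Leg 1 (201°, 6 km): east 6 sin 201° = -2.15, north 6 cos 201° = -5.60
Leg 2 (066°, 4 km): east 4 sin 66° = 3.65, north 4 cos 66° = 1.63
Leg 3 (263°, 10 km): east 10 sin 263° = -9.93, north 10 cos 263° = -1.22
Net displacement: -8.42 east, -5.19 north. Direction back to start is (8.42, 5.19): bearing = atan2(8.42, 5.19) mod 360° = 58.34° ≈ 058°.

058°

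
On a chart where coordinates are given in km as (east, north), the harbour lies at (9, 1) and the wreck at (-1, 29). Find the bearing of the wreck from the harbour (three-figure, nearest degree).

Δeast = -1 − 9 = -10.00; Δnorth = 29 − 1 = 28.00.
Bearing = atan2(Δeast, Δnorth) mod 360° = 340.35° ≈ 340°.

340°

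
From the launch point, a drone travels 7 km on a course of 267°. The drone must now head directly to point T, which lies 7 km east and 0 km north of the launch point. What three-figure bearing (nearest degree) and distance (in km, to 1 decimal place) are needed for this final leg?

Leg 1 (267°, 7 km): east 7 sin 267° = -6.99, north 7 cos 267° = -0.37
Current position: (-6.99, -0.37). Target: (7, 0). Remaining: Δeast = 13.99, Δnorth = 0.37.
Bearing = atan2(13.99, 0.37) mod 360° = 88.50°; distance = √((13.99)² + (0.37)²) = 13.995 km.

088°, 14.0 km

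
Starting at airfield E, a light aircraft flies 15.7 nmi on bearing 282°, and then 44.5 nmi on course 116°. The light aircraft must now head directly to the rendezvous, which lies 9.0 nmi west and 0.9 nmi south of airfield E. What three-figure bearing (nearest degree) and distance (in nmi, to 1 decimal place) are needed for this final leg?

295°, 37.0 nmi

Leg 1 (282°, 15.7 nmi): east 15.7 sin 282° = -15.36, north 15.7 cos 282° = 3.26
Leg 2 (116°, 44.5 nmi): east 44.5 sin 116° = 40.00, north 44.5 cos 116° = -19.51
Current position: (24.64, -16.24). Target: (-9.0, -0.9). Remaining: Δeast = -33.64, Δnorth = 15.34.
Bearing = atan2(-33.64, 15.34) mod 360° = 294.52°; distance = √((-33.64)² + (15.34)²) = 36.973 nmi.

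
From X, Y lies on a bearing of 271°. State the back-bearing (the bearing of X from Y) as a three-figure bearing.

Back-bearing = 271° − 180° = 091°.

091°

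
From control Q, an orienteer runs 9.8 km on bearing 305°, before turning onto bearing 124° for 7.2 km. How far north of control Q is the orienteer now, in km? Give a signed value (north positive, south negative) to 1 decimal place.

1.6 km

Leg 1 (305°, 9.8 km): east 9.8 sin 305° = -8.03, north 9.8 cos 305° = 5.62
Leg 2 (124°, 7.2 km): east 7.2 sin 124° = 5.97, north 7.2 cos 124° = -4.03
Net north component: 1.59 km.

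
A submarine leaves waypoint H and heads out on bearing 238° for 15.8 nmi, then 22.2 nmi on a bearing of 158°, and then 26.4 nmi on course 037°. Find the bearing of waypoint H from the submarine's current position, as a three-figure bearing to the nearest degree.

306°

Leg 1 (238°, 15.8 nmi): east 15.8 sin 238° = -13.40, north 15.8 cos 238° = -8.37
Leg 2 (158°, 22.2 nmi): east 22.2 sin 158° = 8.32, north 22.2 cos 158° = -20.58
Leg 3 (037°, 26.4 nmi): east 26.4 sin 37° = 15.89, north 26.4 cos 37° = 21.08
Net displacement: 10.81 east, -7.87 north. Direction back to start is (-10.81, 7.87): bearing = atan2(-10.81, 7.87) mod 360° = 306.08° ≈ 306°.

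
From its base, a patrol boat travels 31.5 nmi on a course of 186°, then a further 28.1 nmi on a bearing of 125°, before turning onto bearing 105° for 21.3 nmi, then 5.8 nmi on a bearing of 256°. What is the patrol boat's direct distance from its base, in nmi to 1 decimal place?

Leg 1 (186°, 31.5 nmi): east 31.5 sin 186° = -3.29, north 31.5 cos 186° = -31.33
Leg 2 (125°, 28.1 nmi): east 28.1 sin 125° = 23.02, north 28.1 cos 125° = -16.12
Leg 3 (105°, 21.3 nmi): east 21.3 sin 105° = 20.57, north 21.3 cos 105° = -5.51
Leg 4 (256°, 5.8 nmi): east 5.8 sin 256° = -5.63, north 5.8 cos 256° = -1.40
Net: 34.67 east, -54.36 north. Distance = √((34.67)² + (-54.36)²) = 64.477 nmi.

64.5 nmi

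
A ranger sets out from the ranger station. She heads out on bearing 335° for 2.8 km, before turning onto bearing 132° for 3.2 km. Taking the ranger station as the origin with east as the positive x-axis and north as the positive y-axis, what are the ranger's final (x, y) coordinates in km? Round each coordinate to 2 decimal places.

(1.19, 0.40)

Leg 1 (335°, 2.8 km): east 2.8 sin 335° = -1.18, north 2.8 cos 335° = 2.54
Leg 2 (132°, 3.2 km): east 3.2 sin 132° = 2.38, north 3.2 cos 132° = -2.14
Summing: 1.19 km east, 0.40 km north → (1.19, 0.40).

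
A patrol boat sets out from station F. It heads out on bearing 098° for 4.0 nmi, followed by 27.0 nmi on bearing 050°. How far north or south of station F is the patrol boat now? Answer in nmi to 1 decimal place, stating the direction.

16.8 nmi north

Leg 1 (098°, 4.0 nmi): east 4.0 sin 98° = 3.96, north 4.0 cos 98° = -0.56
Leg 2 (050°, 27.0 nmi): east 27.0 sin 50° = 20.68, north 27.0 cos 50° = 17.36
Net north component: 16.80 nmi.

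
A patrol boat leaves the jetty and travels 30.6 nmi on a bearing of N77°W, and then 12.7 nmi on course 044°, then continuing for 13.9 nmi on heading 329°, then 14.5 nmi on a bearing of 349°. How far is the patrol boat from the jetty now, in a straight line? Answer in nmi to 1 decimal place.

Leg 1 (N77°W, 30.6 nmi): east 30.6 sin 283° = -29.82, north 30.6 cos 283° = 6.88
Leg 2 (044°, 12.7 nmi): east 12.7 sin 44° = 8.82, north 12.7 cos 44° = 9.14
Leg 3 (329°, 13.9 nmi): east 13.9 sin 329° = -7.16, north 13.9 cos 329° = 11.91
Leg 4 (349°, 14.5 nmi): east 14.5 sin 349° = -2.77, north 14.5 cos 349° = 14.23
Net: -30.92 east, 42.17 north. Distance = √((-30.92)² + (42.17)²) = 52.289 nmi.

52.3 nmi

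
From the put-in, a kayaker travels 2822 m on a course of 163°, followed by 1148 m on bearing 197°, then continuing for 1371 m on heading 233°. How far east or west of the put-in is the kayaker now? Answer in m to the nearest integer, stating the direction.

Leg 1 (163°, 2822 m): east 2822 sin 163° = 825.07, north 2822 cos 163° = -2698.69
Leg 2 (197°, 1148 m): east 1148 sin 197° = -335.64, north 1148 cos 197° = -1097.84
Leg 3 (233°, 1371 m): east 1371 sin 233° = -1094.93, north 1371 cos 233° = -825.09
Net east component: -605.50 m.

605 m west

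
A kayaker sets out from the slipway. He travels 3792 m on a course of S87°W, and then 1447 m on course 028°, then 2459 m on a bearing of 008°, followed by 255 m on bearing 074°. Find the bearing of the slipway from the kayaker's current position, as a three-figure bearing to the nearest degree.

Leg 1 (S87°W, 3792 m): east 3792 sin 267° = -3786.80, north 3792 cos 267° = -198.46
Leg 2 (028°, 1447 m): east 1447 sin 28° = 679.33, north 1447 cos 28° = 1277.63
Leg 3 (008°, 2459 m): east 2459 sin 8° = 342.23, north 2459 cos 8° = 2435.07
Leg 4 (074°, 255 m): east 255 sin 74° = 245.12, north 255 cos 74° = 70.29
Net displacement: -2520.13 east, 3584.52 north. Direction back to start is (2520.13, -3584.52): bearing = atan2(2520.13, -3584.52) mod 360° = 144.89° ≈ 145°.

145°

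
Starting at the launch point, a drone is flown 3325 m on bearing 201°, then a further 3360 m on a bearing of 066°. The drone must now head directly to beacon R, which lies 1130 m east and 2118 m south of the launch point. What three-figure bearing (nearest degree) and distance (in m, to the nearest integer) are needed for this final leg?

243°, 839 m

Leg 1 (201°, 3325 m): east 3325 sin 201° = -1191.57, north 3325 cos 201° = -3104.15
Leg 2 (066°, 3360 m): east 3360 sin 66° = 3069.51, north 3360 cos 66° = 1366.64
Current position: (1877.94, -1737.52). Target: (1130, -2118). Remaining: Δeast = -747.94, Δnorth = -380.48.
Bearing = atan2(-747.94, -380.48) mod 360° = 243.04°; distance = √((-747.94)² + (-380.48)²) = 839.153 m.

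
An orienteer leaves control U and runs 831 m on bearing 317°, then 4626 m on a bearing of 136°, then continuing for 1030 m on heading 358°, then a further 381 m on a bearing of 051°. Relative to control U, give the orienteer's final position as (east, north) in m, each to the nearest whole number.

Leg 1 (317°, 831 m): east 831 sin 317° = -566.74, north 831 cos 317° = 607.75
Leg 2 (136°, 4626 m): east 4626 sin 136° = 3213.49, north 4626 cos 136° = -3327.67
Leg 3 (358°, 1030 m): east 1030 sin 358° = -35.95, north 1030 cos 358° = 1029.37
Leg 4 (051°, 381 m): east 381 sin 51° = 296.09, north 381 cos 51° = 239.77
Summing: 2906.90 m east, -1450.77 m north → (2907, -1451).

(2907, -1451)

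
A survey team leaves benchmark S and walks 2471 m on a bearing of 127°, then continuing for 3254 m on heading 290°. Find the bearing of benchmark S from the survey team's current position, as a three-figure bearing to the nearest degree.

071°

Leg 1 (127°, 2471 m): east 2471 sin 127° = 1973.43, north 2471 cos 127° = -1487.08
Leg 2 (290°, 3254 m): east 3254 sin 290° = -3057.76, north 3254 cos 290° = 1112.93
Net displacement: -1084.33 east, -374.15 north. Direction back to start is (1084.33, 374.15): bearing = atan2(1084.33, 374.15) mod 360° = 70.96° ≈ 071°.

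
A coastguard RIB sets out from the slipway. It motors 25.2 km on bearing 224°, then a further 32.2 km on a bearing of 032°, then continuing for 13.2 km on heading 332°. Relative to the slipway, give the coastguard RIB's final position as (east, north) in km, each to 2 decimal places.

Leg 1 (224°, 25.2 km): east 25.2 sin 224° = -17.51, north 25.2 cos 224° = -18.13
Leg 2 (032°, 32.2 km): east 32.2 sin 32° = 17.06, north 32.2 cos 32° = 27.31
Leg 3 (332°, 13.2 km): east 13.2 sin 332° = -6.20, north 13.2 cos 332° = 11.65
Summing: -6.64 km east, 20.83 km north → (-6.64, 20.83).

(-6.64, 20.83)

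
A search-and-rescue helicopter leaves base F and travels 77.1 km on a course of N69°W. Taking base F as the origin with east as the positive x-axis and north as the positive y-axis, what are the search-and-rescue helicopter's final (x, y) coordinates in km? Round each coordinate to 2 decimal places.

Leg 1 (N69°W, 77.1 km): east 77.1 sin 291° = -71.98, north 77.1 cos 291° = 27.63
Summing: -71.98 km east, 27.63 km north → (-71.98, 27.63).

(-71.98, 27.63)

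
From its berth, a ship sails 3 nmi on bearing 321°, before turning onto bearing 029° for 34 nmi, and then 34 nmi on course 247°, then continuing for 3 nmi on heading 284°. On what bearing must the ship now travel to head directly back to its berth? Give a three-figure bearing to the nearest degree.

135°

Leg 1 (321°, 3 nmi): east 3 sin 321° = -1.89, north 3 cos 321° = 2.33
Leg 2 (029°, 34 nmi): east 34 sin 29° = 16.48, north 34 cos 29° = 29.74
Leg 3 (247°, 34 nmi): east 34 sin 247° = -31.30, north 34 cos 247° = -13.28
Leg 4 (284°, 3 nmi): east 3 sin 284° = -2.91, north 3 cos 284° = 0.73
Net displacement: -19.61 east, 19.51 north. Direction back to start is (19.61, -19.51): bearing = atan2(19.61, -19.51) mod 360° = 134.85° ≈ 135°.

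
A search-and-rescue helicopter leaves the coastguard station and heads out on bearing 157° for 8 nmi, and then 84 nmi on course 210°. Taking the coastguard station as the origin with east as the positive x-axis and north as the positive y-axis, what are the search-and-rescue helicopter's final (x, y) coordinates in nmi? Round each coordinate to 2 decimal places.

Leg 1 (157°, 8 nmi): east 8 sin 157° = 3.13, north 8 cos 157° = -7.36
Leg 2 (210°, 84 nmi): east 84 sin 210° = -42.00, north 84 cos 210° = -72.75
Summing: -38.87 nmi east, -80.11 nmi north → (-38.87, -80.11).

(-38.87, -80.11)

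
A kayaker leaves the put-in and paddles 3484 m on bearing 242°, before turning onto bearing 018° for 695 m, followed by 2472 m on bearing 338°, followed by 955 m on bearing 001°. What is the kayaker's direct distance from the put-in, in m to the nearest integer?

Leg 1 (242°, 3484 m): east 3484 sin 242° = -3076.19, north 3484 cos 242° = -1635.64
Leg 2 (018°, 695 m): east 695 sin 18° = 214.77, north 695 cos 18° = 660.98
Leg 3 (338°, 2472 m): east 2472 sin 338° = -926.03, north 2472 cos 338° = 2292.00
Leg 4 (001°, 955 m): east 955 sin 1° = 16.67, north 955 cos 1° = 954.85
Net: -3770.78 east, 2272.20 north. Distance = √((-3770.78)² + (2272.20)²) = 4402.464 m.

4402 m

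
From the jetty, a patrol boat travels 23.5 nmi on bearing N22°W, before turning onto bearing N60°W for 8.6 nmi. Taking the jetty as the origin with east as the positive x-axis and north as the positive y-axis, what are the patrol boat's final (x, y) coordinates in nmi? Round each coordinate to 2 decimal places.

(-16.25, 26.09)

Leg 1 (N22°W, 23.5 nmi): east 23.5 sin 338° = -8.80, north 23.5 cos 338° = 21.79
Leg 2 (N60°W, 8.6 nmi): east 8.6 sin 300° = -7.45, north 8.6 cos 300° = 4.30
Summing: -16.25 nmi east, 26.09 nmi north → (-16.25, 26.09).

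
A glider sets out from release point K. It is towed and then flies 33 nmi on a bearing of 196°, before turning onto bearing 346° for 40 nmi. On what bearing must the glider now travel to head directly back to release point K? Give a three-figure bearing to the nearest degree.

111°

Leg 1 (196°, 33 nmi): east 33 sin 196° = -9.10, north 33 cos 196° = -31.72
Leg 2 (346°, 40 nmi): east 40 sin 346° = -9.68, north 40 cos 346° = 38.81
Net displacement: -18.77 east, 7.09 north. Direction back to start is (18.77, -7.09): bearing = atan2(18.77, -7.09) mod 360° = 110.69° ≈ 111°.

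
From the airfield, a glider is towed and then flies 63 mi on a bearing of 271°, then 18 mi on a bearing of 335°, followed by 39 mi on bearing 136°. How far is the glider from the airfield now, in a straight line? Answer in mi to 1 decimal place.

44.8 mi

Leg 1 (271°, 63 mi): east 63 sin 271° = -62.99, north 63 cos 271° = 1.10
Leg 2 (335°, 18 mi): east 18 sin 335° = -7.61, north 18 cos 335° = 16.31
Leg 3 (136°, 39 mi): east 39 sin 136° = 27.09, north 39 cos 136° = -28.05
Net: -43.51 east, -10.64 north. Distance = √((-43.51)² + (-10.64)²) = 44.788 mi.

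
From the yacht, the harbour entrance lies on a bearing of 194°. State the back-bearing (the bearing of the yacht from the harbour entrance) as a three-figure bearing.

Back-bearing = 194° − 180° = 014°.

014°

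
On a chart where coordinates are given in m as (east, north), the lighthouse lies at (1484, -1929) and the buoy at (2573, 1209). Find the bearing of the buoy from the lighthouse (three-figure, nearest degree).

Δeast = 2573 − 1484 = 1089.00; Δnorth = 1209 − -1929 = 3138.00.
Bearing = atan2(Δeast, Δnorth) mod 360° = 19.14° ≈ 019°.

019°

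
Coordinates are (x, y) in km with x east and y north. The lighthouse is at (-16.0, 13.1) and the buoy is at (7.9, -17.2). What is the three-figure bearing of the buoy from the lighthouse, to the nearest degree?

Δeast = 7.9 − -16.0 = 23.90; Δnorth = -17.2 − 13.1 = -30.30.
Bearing = atan2(Δeast, Δnorth) mod 360° = 141.73° ≈ 142°.

142°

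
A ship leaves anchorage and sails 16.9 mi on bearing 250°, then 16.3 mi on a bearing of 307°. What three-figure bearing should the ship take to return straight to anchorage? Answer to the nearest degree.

098°

Leg 1 (250°, 16.9 mi): east 16.9 sin 250° = -15.88, north 16.9 cos 250° = -5.78
Leg 2 (307°, 16.3 mi): east 16.3 sin 307° = -13.02, north 16.3 cos 307° = 9.81
Net displacement: -28.90 east, 4.03 north. Direction back to start is (28.90, -4.03): bearing = atan2(28.90, -4.03) mod 360° = 97.94° ≈ 098°.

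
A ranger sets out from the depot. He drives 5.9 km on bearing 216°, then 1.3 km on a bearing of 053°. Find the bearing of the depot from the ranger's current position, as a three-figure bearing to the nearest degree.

Leg 1 (216°, 5.9 km): east 5.9 sin 216° = -3.47, north 5.9 cos 216° = -4.77
Leg 2 (053°, 1.3 km): east 1.3 sin 53° = 1.04, north 1.3 cos 53° = 0.78
Net displacement: -2.43 east, -3.99 north. Direction back to start is (2.43, 3.99): bearing = atan2(2.43, 3.99) mod 360° = 31.33° ≈ 031°.

031°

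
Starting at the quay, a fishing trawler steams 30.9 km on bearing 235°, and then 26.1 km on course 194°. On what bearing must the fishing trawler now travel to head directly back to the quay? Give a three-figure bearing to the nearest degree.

036°

Leg 1 (235°, 30.9 km): east 30.9 sin 235° = -25.31, north 30.9 cos 235° = -17.72
Leg 2 (194°, 26.1 km): east 26.1 sin 194° = -6.31, north 26.1 cos 194° = -25.32
Net displacement: -31.63 east, -43.05 north. Direction back to start is (31.63, 43.05): bearing = atan2(31.63, 43.05) mod 360° = 36.30° ≈ 036°.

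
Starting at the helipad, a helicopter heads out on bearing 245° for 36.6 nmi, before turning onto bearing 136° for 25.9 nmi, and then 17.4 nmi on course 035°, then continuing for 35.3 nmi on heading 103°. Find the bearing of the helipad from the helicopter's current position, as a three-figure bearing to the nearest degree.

314°

Leg 1 (245°, 36.6 nmi): east 36.6 sin 245° = -33.17, north 36.6 cos 245° = -15.47
Leg 2 (136°, 25.9 nmi): east 25.9 sin 136° = 17.99, north 25.9 cos 136° = -18.63
Leg 3 (035°, 17.4 nmi): east 17.4 sin 35° = 9.98, north 17.4 cos 35° = 14.25
Leg 4 (103°, 35.3 nmi): east 35.3 sin 103° = 34.40, north 35.3 cos 103° = -7.94
Net displacement: 29.20 east, -27.79 north. Direction back to start is (-29.20, 27.79): bearing = atan2(-29.20, 27.79) mod 360° = 313.58° ≈ 314°.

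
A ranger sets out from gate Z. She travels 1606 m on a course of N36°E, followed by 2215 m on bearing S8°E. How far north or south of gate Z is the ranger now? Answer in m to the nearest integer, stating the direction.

894 m south

Leg 1 (N36°E, 1606 m): east 1606 sin 36° = 943.98, north 1606 cos 36° = 1299.28
Leg 2 (S8°E, 2215 m): east 2215 sin 172° = 308.27, north 2215 cos 172° = -2193.44
Net north component: -894.16 m.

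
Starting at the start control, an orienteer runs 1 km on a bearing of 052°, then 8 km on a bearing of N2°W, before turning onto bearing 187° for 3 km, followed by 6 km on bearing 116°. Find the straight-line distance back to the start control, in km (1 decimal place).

Leg 1 (052°, 1 km): east 1 sin 52° = 0.79, north 1 cos 52° = 0.62
Leg 2 (N2°W, 8 km): east 8 sin 358° = -0.28, north 8 cos 358° = 8.00
Leg 3 (187°, 3 km): east 3 sin 187° = -0.37, north 3 cos 187° = -2.98
Leg 4 (116°, 6 km): east 6 sin 116° = 5.39, north 6 cos 116° = -2.63
Net: 5.54 east, 3.00 north. Distance = √((5.54)² + (3.00)²) = 6.298 km.

6.3 km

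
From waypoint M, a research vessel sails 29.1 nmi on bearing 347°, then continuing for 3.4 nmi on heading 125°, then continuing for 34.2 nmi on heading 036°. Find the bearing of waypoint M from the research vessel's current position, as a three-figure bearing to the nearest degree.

Leg 1 (347°, 29.1 nmi): east 29.1 sin 347° = -6.55, north 29.1 cos 347° = 28.35
Leg 2 (125°, 3.4 nmi): east 3.4 sin 125° = 2.79, north 3.4 cos 125° = -1.95
Leg 3 (036°, 34.2 nmi): east 34.2 sin 36° = 20.10, north 34.2 cos 36° = 27.67
Net displacement: 16.34 east, 54.07 north. Direction back to start is (-16.34, -54.07): bearing = atan2(-16.34, -54.07) mod 360° = 196.82° ≈ 197°.

197°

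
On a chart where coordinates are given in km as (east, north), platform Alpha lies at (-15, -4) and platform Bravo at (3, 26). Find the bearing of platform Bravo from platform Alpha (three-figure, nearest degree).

Δeast = 3 − -15 = 18.00; Δnorth = 26 − -4 = 30.00.
Bearing = atan2(Δeast, Δnorth) mod 360° = 30.96° ≈ 031°.

031°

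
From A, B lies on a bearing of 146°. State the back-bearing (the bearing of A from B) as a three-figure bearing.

Back-bearing = 146° + 180° = 326°.

326°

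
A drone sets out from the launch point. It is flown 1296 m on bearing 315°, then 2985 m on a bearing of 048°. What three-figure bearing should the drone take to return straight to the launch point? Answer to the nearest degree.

204°

Leg 1 (315°, 1296 m): east 1296 sin 315° = -916.41, north 1296 cos 315° = 916.41
Leg 2 (048°, 2985 m): east 2985 sin 48° = 2218.29, north 2985 cos 48° = 1997.35
Net displacement: 1301.88 east, 2913.77 north. Direction back to start is (-1301.88, -2913.77): bearing = atan2(-1301.88, -2913.77) mod 360° = 204.08° ≈ 204°.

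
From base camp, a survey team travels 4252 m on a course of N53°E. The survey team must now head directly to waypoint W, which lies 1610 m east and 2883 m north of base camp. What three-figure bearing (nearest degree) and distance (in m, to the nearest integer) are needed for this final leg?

Leg 1 (N53°E, 4252 m): east 4252 sin 53° = 3395.80, north 4252 cos 53° = 2558.92
Current position: (3395.80, 2558.92). Target: (1610, 2883). Remaining: Δeast = -1785.80, Δnorth = 324.08.
Bearing = atan2(-1785.80, 324.08) mod 360° = 280.29°; distance = √((-1785.80)² + (324.08)²) = 1814.967 m.

280°, 1815 m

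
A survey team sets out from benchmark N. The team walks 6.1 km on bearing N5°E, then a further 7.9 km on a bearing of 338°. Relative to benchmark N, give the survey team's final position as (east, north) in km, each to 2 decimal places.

(-2.43, 13.40)

Leg 1 (N5°E, 6.1 km): east 6.1 sin 5° = 0.53, north 6.1 cos 5° = 6.08
Leg 2 (338°, 7.9 km): east 7.9 sin 338° = -2.96, north 7.9 cos 338° = 7.32
Summing: -2.43 km east, 13.40 km north → (-2.43, 13.40).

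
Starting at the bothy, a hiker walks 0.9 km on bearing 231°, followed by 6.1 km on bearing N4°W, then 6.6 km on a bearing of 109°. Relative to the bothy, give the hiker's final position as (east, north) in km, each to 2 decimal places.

(5.12, 3.37)

Leg 1 (231°, 0.9 km): east 0.9 sin 231° = -0.70, north 0.9 cos 231° = -0.57
Leg 2 (N4°W, 6.1 km): east 6.1 sin 356° = -0.43, north 6.1 cos 356° = 6.09
Leg 3 (109°, 6.6 km): east 6.6 sin 109° = 6.24, north 6.6 cos 109° = -2.15
Summing: 5.12 km east, 3.37 km north → (5.12, 3.37).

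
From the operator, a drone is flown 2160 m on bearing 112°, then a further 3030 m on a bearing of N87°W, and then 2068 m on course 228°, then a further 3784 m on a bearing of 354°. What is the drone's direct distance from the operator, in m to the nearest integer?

3424 m

Leg 1 (112°, 2160 m): east 2160 sin 112° = 2002.72, north 2160 cos 112° = -809.15
Leg 2 (N87°W, 3030 m): east 3030 sin 273° = -3025.85, north 3030 cos 273° = 158.58
Leg 3 (228°, 2068 m): east 2068 sin 228° = -1536.82, north 2068 cos 228° = -1383.76
Leg 4 (354°, 3784 m): east 3784 sin 354° = -395.54, north 3784 cos 354° = 3763.27
Net: -2955.49 east, 1728.94 north. Distance = √((-2955.49)² + (1728.94)²) = 3424.053 m.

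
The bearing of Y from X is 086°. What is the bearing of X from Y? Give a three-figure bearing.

Back-bearing = 086° + 180° = 266°.

266°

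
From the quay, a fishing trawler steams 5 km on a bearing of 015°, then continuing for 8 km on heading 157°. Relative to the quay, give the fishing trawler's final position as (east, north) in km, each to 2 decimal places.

(4.42, -2.53)

Leg 1 (015°, 5 km): east 5 sin 15° = 1.29, north 5 cos 15° = 4.83
Leg 2 (157°, 8 km): east 8 sin 157° = 3.13, north 8 cos 157° = -7.36
Summing: 4.42 km east, -2.53 km north → (4.42, -2.53).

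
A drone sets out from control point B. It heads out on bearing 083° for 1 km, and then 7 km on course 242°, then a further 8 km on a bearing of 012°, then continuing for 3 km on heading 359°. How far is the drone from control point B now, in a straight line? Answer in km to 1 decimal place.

Leg 1 (083°, 1 km): east 1 sin 83° = 0.99, north 1 cos 83° = 0.12
Leg 2 (242°, 7 km): east 7 sin 242° = -6.18, north 7 cos 242° = -3.29
Leg 3 (012°, 8 km): east 8 sin 12° = 1.66, north 8 cos 12° = 7.83
Leg 4 (359°, 3 km): east 3 sin 359° = -0.05, north 3 cos 359° = 3.00
Net: -3.58 east, 7.66 north. Distance = √((-3.58)² + (7.66)²) = 8.454 km.

8.5 km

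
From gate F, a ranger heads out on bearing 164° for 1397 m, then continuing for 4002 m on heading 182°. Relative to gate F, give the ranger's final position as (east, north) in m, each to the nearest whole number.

Leg 1 (164°, 1397 m): east 1397 sin 164° = 385.07, north 1397 cos 164° = -1342.88
Leg 2 (182°, 4002 m): east 4002 sin 182° = -139.67, north 4002 cos 182° = -3999.56
Summing: 245.40 m east, -5342.44 m north → (245, -5342).

(245, -5342)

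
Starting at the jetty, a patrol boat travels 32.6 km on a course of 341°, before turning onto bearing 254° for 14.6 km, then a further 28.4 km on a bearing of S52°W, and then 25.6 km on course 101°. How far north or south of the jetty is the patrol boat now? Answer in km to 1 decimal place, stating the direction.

Leg 1 (341°, 32.6 km): east 32.6 sin 341° = -10.61, north 32.6 cos 341° = 30.82
Leg 2 (254°, 14.6 km): east 14.6 sin 254° = -14.03, north 14.6 cos 254° = -4.02
Leg 3 (S52°W, 28.4 km): east 28.4 sin 232° = -22.38, north 28.4 cos 232° = -17.48
Leg 4 (101°, 25.6 km): east 25.6 sin 101° = 25.13, north 25.6 cos 101° = -4.88
Net north component: 4.43 km.

4.4 km north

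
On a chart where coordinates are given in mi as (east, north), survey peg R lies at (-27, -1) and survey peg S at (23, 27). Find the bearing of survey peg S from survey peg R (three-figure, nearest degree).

061°

Δeast = 23 − -27 = 50.00; Δnorth = 27 − -1 = 28.00.
Bearing = atan2(Δeast, Δnorth) mod 360° = 60.75° ≈ 061°.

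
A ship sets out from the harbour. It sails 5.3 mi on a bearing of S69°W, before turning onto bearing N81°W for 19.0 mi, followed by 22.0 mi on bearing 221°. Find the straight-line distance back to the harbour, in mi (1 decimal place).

41.2 mi

Leg 1 (S69°W, 5.3 mi): east 5.3 sin 249° = -4.95, north 5.3 cos 249° = -1.90
Leg 2 (N81°W, 19.0 mi): east 19.0 sin 279° = -18.77, north 19.0 cos 279° = 2.97
Leg 3 (221°, 22.0 mi): east 22.0 sin 221° = -14.43, north 22.0 cos 221° = -16.60
Net: -38.15 east, -15.53 north. Distance = √((-38.15)² + (-15.53)²) = 41.188 mi.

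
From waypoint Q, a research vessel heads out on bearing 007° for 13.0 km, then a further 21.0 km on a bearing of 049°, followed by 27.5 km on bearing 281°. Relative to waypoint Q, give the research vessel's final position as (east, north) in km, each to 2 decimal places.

Leg 1 (007°, 13.0 km): east 13.0 sin 7° = 1.58, north 13.0 cos 7° = 12.90
Leg 2 (049°, 21.0 km): east 21.0 sin 49° = 15.85, north 21.0 cos 49° = 13.78
Leg 3 (281°, 27.5 km): east 27.5 sin 281° = -26.99, north 27.5 cos 281° = 5.25
Summing: -9.56 km east, 31.93 km north → (-9.56, 31.93).

(-9.56, 31.93)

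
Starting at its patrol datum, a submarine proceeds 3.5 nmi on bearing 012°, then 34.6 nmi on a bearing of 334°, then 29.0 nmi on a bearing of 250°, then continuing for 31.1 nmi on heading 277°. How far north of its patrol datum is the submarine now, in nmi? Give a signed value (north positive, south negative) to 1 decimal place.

28.4 nmi

Leg 1 (012°, 3.5 nmi): east 3.5 sin 12° = 0.73, north 3.5 cos 12° = 3.42
Leg 2 (334°, 34.6 nmi): east 34.6 sin 334° = -15.17, north 34.6 cos 334° = 31.10
Leg 3 (250°, 29.0 nmi): east 29.0 sin 250° = -27.25, north 29.0 cos 250° = -9.92
Leg 4 (277°, 31.1 nmi): east 31.1 sin 277° = -30.87, north 31.1 cos 277° = 3.79
Net north component: 28.39 nmi.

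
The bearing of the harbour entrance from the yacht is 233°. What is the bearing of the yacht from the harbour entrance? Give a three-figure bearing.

053°

Back-bearing = 233° − 180° = 053°.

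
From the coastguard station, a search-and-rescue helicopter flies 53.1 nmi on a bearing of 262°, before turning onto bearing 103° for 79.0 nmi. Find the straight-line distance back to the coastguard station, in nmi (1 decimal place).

35.0 nmi

Leg 1 (262°, 53.1 nmi): east 53.1 sin 262° = -52.58, north 53.1 cos 262° = -7.39
Leg 2 (103°, 79.0 nmi): east 79.0 sin 103° = 76.98, north 79.0 cos 103° = -17.77
Net: 24.39 east, -25.16 north. Distance = √((24.39)² + (-25.16)²) = 35.044 nmi.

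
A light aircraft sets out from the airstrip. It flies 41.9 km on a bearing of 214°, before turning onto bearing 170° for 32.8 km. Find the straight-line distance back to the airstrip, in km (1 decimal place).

69.3 km

Leg 1 (214°, 41.9 km): east 41.9 sin 214° = -23.43, north 41.9 cos 214° = -34.74
Leg 2 (170°, 32.8 km): east 32.8 sin 170° = 5.70, north 32.8 cos 170° = -32.30
Net: -17.73 east, -67.04 north. Distance = √((-17.73)² + (-67.04)²) = 69.344 km.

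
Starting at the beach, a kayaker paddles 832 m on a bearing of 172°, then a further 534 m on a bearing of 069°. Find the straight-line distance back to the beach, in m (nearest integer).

882 m

Leg 1 (172°, 832 m): east 832 sin 172° = 115.79, north 832 cos 172° = -823.90
Leg 2 (069°, 534 m): east 534 sin 69° = 498.53, north 534 cos 69° = 191.37
Net: 614.32 east, -632.53 north. Distance = √((614.32)² + (-632.53)²) = 881.756 m.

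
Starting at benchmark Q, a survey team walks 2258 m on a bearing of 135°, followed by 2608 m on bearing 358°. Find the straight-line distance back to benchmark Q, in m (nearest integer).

1813 m

Leg 1 (135°, 2258 m): east 2258 sin 135° = 1596.65, north 2258 cos 135° = -1596.65
Leg 2 (358°, 2608 m): east 2608 sin 358° = -91.02, north 2608 cos 358° = 2606.41
Net: 1505.63 east, 1009.76 north. Distance = √((1505.63)² + (1009.76)²) = 1812.883 m.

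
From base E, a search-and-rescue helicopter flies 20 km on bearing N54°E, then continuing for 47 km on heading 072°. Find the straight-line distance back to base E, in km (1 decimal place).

Leg 1 (N54°E, 20 km): east 20 sin 54° = 16.18, north 20 cos 54° = 11.76
Leg 2 (072°, 47 km): east 47 sin 72° = 44.70, north 47 cos 72° = 14.52
Net: 60.88 east, 26.28 north. Distance = √((60.88)² + (26.28)²) = 66.310 km.

66.3 km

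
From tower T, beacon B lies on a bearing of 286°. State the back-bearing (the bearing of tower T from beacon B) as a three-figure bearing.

106°

Back-bearing = 286° − 180° = 106°.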